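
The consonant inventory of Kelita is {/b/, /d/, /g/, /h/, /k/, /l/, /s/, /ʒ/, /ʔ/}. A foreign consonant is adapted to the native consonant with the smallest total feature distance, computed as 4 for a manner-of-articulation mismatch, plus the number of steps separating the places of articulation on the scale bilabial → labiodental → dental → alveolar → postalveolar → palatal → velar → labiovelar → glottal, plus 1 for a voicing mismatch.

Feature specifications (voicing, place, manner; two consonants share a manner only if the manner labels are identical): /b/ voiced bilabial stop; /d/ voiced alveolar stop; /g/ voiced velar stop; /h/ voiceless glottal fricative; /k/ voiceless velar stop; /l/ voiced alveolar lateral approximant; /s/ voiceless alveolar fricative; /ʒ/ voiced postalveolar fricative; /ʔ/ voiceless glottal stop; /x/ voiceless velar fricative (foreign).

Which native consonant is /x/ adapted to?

/h/ is closest: same manner (fricative), place distance 2 (velar→glottal), same voicing; total 2. Next closest is /s/ at distance 3.

h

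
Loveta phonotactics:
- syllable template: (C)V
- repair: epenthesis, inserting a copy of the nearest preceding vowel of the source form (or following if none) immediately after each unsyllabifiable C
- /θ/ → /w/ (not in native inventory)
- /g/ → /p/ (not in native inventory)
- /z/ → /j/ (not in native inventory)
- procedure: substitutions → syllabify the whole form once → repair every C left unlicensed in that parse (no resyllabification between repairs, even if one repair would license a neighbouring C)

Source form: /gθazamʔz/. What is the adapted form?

Substitution: /g/ → /p/, /θ/ → /w/, /z/ → /j/, giving /pwajamʔj/.
The consonants /p/, /m/, /ʔ/, /j/ cannot be parsed into a legal (C)V syllable (no codas are permitted; onsets are limited to one consonant).
Each unlicensed consonant becomes the onset of a new syllable: /p/ → /pa/, /m/ → /ma/, /ʔ/ → /ʔa/, /j/ → /ja/.

pawajamaʔaja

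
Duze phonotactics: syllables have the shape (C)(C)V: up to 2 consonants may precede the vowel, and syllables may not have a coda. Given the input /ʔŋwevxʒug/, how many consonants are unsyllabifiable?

3

Under (C)(C)V, the unsyllabifiable consonants are /ʔ/, /v/, /g/ (no codas are permitted; onsets may contain at most 2 consonants).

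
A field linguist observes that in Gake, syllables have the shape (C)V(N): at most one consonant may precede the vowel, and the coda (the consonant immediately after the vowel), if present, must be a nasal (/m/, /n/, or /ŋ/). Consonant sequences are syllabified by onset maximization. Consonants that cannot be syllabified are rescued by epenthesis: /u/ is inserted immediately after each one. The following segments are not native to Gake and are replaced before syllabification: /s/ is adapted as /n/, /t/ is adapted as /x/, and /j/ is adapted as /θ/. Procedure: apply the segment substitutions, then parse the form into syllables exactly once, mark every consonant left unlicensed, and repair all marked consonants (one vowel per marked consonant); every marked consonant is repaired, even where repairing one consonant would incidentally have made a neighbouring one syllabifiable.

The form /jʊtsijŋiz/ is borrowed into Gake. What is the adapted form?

θʊxuniθuŋizu

Substitution: /j/ → /θ/, /t/ → /x/, /s/ → /n/, giving /θʊxniθŋiz/.
The consonants /x/, /θ/, /z/ cannot be parsed into a legal (C)V(N) syllable (only a nasal (/m/, /n/, or /ŋ/) is licensed in coda position; onsets are limited to one consonant).
Each unlicensed consonant becomes the onset of a new syllable: /x/ → /xu/, /θ/ → /θu/, /z/ → /zu/.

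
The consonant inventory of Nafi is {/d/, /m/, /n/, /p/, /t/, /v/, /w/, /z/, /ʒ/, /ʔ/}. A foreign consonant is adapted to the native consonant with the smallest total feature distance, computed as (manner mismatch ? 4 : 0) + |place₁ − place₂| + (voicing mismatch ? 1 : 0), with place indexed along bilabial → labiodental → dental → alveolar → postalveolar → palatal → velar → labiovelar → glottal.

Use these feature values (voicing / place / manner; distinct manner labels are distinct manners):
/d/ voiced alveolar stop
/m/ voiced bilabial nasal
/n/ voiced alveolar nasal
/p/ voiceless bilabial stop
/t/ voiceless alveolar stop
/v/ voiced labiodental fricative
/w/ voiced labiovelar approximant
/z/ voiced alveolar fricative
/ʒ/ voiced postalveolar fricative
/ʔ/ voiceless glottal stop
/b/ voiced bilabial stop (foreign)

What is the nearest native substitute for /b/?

/p/ is closest: same manner (stop), place distance 0 (bilabial→bilabial), voicing differs (+1); total 1. Next closest is /d/ at distance 3.

p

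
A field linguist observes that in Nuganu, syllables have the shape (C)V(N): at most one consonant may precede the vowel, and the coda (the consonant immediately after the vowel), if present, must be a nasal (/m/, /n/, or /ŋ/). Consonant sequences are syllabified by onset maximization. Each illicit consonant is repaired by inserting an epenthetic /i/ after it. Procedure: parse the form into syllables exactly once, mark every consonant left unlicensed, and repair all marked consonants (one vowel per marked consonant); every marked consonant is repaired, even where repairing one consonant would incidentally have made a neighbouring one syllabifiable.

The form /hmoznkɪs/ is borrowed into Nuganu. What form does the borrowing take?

Syllabifying with onset maximization leaves /h/, /z/, /n/, /s/ stranded (only a nasal (/m/, /n/, or /ŋ/) is licensed in coda position; onsets are limited to one consonant).
Each unlicensed consonant becomes the onset of a new syllable: /h/ → /hi/, /z/ → /zi/, /n/ → /ni/, /s/ → /si/.

himozinikɪsi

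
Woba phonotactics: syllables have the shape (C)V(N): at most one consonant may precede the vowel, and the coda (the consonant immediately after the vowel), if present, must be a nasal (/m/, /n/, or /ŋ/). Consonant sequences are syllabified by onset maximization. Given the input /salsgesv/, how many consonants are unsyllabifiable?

Syllabifying with onset maximization leaves /l/, /s/, /s/, /v/ stranded (only a nasal (/m/, /n/, or /ŋ/) is licensed in coda position; onsets are limited to one consonant).

4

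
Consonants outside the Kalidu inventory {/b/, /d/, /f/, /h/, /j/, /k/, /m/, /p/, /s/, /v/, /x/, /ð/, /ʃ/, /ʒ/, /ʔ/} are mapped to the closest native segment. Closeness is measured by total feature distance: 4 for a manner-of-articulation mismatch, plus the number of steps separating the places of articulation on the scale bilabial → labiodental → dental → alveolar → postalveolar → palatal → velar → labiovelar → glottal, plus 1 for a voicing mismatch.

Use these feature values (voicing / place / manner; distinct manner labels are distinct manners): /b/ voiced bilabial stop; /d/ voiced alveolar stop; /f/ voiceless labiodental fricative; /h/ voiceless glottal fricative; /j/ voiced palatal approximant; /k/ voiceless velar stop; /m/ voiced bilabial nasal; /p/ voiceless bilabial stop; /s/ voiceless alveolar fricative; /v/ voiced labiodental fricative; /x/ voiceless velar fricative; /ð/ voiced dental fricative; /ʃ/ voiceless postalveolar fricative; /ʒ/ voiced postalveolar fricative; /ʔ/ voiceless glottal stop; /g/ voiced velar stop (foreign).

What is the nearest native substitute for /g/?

k

/k/ is closest: same manner (stop), place distance 0 (velar→velar), voicing differs (+1); total 1. Next closest is /d/ at distance 3.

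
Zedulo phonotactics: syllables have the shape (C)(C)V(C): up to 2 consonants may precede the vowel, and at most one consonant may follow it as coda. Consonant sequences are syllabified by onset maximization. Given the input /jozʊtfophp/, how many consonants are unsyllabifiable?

Under (C)(C)V(C), the unsyllabifiable consonants are /h/, /p/ (at most one coda consonant is licensed; onsets may contain at most 2 consonants).

2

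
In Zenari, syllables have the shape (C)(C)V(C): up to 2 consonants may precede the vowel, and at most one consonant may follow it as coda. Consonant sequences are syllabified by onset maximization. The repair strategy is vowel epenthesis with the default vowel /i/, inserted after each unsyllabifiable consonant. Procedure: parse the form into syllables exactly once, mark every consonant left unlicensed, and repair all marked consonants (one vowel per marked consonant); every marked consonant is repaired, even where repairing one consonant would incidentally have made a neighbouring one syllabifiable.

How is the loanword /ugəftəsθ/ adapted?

ugəftəsθi

Syllabifying with onset maximization leaves /θ/ stranded (at most one coda consonant is licensed; onsets may contain at most 2 consonants).
Inserting the epenthetic vowel yields /θ/ → /θi/.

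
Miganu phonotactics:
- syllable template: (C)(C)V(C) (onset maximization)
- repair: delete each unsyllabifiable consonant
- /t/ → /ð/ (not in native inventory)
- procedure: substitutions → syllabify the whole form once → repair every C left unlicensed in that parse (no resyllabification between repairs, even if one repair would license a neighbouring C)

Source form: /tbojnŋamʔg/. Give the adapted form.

ðbojnŋam

Substitution: /t/ → /ð/, giving /ðbojnŋamʔg/.
Under (C)(C)V(C), the unsyllabifiable consonants are /ʔ/, /g/ (at most one coda consonant is licensed; onsets may contain at most 2 consonants).
Deletion applies to /ʔ/, /g/.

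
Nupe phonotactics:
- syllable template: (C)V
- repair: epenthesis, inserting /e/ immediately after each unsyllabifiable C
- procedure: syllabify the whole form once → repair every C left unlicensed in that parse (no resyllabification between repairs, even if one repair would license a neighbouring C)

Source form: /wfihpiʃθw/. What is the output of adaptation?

Under (C)V, the unsyllabifiable consonants are /w/, /h/, /ʃ/, /θ/, /w/ (no codas are permitted; onsets are limited to one consonant).
Epenthesis after each stranded consonant: /w/ → /we/, /h/ → /he/, /ʃ/ → /ʃe/, /θ/ → /θe/, /w/ → /we/.

wefihepiʃeθewe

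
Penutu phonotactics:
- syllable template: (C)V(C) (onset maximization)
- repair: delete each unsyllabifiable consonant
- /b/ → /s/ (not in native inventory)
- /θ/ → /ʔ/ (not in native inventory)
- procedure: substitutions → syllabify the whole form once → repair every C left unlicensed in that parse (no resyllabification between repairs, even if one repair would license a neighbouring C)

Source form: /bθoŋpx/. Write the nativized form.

Substitution: /b/ → /s/, /θ/ → /ʔ/, giving /sʔoŋpx/.
The consonants /s/, /p/, /x/ cannot be parsed into a legal (C)V(C) syllable (at most one coda consonant is licensed; onsets are limited to one consonant).
Deleting the stranded consonants removes /s/, /p/, /x/.

ʔoŋ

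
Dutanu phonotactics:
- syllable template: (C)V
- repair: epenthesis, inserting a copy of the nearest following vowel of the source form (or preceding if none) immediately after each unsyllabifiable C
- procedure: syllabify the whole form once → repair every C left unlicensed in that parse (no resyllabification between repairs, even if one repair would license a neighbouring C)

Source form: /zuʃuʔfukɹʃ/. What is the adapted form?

zuʃuʔufukuɹuʃu

Syllabifying with onset maximization leaves /ʔ/, /k/, /ɹ/, /ʃ/ stranded (no codas are permitted; onsets are limited to one consonant).
Epenthesis after each stranded consonant: /ʔ/ → /ʔu/, /k/ → /ku/, /ɹ/ → /ɹu/, /ʃ/ → /ʃu/.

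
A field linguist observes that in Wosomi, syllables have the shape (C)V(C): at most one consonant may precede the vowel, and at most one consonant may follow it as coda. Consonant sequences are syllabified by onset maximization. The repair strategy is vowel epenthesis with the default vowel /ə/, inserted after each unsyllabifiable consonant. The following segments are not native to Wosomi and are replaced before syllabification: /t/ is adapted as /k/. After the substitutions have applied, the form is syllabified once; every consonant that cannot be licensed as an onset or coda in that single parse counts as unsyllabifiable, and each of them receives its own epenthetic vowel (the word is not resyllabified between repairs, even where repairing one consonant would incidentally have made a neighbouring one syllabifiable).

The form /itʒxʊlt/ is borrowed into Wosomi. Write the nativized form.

ikʒəxʊlkə

Substitution: /t/ → /k/, giving /ikʒxʊlk/.
Under (C)V(C), the unsyllabifiable consonants are /ʒ/, /k/ (at most one coda consonant is licensed; onsets are limited to one consonant).
Each unlicensed consonant becomes the onset of a new syllable: /ʒ/ → /ʒə/, /k/ → /kə/.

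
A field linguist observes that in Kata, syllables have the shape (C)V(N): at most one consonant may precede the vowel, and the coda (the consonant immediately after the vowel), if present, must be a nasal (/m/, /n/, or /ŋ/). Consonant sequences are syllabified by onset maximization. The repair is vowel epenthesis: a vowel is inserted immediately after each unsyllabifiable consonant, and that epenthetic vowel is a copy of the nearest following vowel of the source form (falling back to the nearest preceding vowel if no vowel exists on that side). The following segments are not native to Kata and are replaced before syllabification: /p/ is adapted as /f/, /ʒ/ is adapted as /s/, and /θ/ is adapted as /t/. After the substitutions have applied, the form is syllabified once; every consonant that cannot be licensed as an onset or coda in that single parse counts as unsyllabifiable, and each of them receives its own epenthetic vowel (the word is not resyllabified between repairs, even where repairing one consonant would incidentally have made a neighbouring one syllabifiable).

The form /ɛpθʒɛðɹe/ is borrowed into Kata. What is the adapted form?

ɛfɛtɛsɛðeɹe

Substitution: /p/ → /f/, /θ/ → /t/, /ʒ/ → /s/, giving /ɛftsɛðɹe/.
Syllabifying with onset maximization leaves /f/, /t/, /ð/ stranded (only a nasal (/m/, /n/, or /ŋ/) is licensed in coda position; onsets are limited to one consonant).
Epenthesis after each stranded consonant: /f/ → /fɛ/, /t/ → /tɛ/, /ð/ → /ðe/.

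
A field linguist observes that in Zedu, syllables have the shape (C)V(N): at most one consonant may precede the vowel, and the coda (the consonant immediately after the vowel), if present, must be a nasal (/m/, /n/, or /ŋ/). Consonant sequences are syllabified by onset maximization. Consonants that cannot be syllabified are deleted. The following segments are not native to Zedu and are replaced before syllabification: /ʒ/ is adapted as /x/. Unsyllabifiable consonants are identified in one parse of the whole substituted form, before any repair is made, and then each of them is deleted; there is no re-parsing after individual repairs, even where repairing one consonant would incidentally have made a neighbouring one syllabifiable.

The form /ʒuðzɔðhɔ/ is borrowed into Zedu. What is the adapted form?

xuzɔhɔ

Substitution: /ʒ/ → /x/, giving /xuðzɔðhɔ/.
Syllabifying with onset maximization leaves /ð/, /ð/ stranded (only a nasal (/m/, /n/, or /ŋ/) is licensed in coda position; onsets are limited to one consonant).
Deleting the stranded consonants removes /ð/, /ð/.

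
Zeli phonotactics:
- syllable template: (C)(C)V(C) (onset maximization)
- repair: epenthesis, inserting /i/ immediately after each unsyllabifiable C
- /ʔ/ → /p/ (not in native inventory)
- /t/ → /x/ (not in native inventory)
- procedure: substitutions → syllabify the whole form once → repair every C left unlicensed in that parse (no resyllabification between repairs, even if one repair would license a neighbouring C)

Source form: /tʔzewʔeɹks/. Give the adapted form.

xipzewpeɹkisi

Substitution: /t/ → /x/, /ʔ/ → /p/, giving /xpzewpeɹks/.
Under (C)(C)V(C), the unsyllabifiable consonants are /x/, /k/, /s/ (at most one coda consonant is licensed; onsets may contain at most 2 consonants).
Each unlicensed consonant becomes the onset of a new syllable: /x/ → /xi/, /k/ → /ki/, /s/ → /si/.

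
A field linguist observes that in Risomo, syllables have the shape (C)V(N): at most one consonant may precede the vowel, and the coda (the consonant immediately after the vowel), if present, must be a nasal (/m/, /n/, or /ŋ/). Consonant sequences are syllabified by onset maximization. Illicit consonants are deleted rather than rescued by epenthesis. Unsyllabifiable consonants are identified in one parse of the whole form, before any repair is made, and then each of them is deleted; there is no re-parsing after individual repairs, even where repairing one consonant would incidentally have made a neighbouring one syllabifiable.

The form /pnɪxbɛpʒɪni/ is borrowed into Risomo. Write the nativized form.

The consonants /p/, /x/, /p/ cannot be parsed into a legal (C)V(N) syllable (only a nasal (/m/, /n/, or /ŋ/) is licensed in coda position; onsets are limited to one consonant).
Each unlicensed consonant is deleted: /p/, /x/, /p/.

nɪbɛʒɪni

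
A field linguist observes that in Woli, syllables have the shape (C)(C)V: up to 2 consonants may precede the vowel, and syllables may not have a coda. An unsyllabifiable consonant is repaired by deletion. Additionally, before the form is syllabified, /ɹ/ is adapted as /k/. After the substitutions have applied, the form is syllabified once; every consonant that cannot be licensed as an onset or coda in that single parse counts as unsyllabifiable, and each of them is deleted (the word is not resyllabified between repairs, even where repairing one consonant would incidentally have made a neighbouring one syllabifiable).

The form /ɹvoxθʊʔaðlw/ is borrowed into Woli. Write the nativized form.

Substitution: /ɹ/ → /k/, giving /kvoxθʊʔaðlw/.
The consonants /ð/, /l/, /w/ cannot be parsed into a legal (C)(C)V syllable (no codas are permitted; onsets may contain at most 2 consonants).
Deleting the stranded consonants removes /ð/, /l/, /w/.

kvoxθʊʔa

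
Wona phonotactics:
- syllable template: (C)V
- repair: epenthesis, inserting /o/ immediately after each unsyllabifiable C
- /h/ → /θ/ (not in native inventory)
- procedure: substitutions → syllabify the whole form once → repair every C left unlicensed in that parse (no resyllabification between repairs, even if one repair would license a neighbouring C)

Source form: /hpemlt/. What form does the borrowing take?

Substitution: /h/ → /θ/, giving /θpemlt/.
Under (C)V, the unsyllabifiable consonants are /θ/, /m/, /l/, /t/ (no codas are permitted; onsets are limited to one consonant).
Inserting the epenthetic vowel yields /θ/ → /θo/, /m/ → /mo/, /l/ → /lo/, /t/ → /to/.

θopemoloto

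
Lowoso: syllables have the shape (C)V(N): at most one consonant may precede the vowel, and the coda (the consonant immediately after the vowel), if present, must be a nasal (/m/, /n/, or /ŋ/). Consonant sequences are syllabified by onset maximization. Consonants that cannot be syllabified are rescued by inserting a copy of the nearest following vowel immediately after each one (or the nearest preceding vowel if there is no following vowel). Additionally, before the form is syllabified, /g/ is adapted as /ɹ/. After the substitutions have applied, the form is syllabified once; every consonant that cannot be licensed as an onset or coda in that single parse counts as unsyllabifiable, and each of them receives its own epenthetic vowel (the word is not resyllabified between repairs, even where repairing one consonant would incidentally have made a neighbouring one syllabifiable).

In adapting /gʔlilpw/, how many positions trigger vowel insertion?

5

After substitution the input is /ɹʔlilpw/.
The unsyllabifiable consonants are /ɹ/, /ʔ/, /l/, /p/, /w/; each receives one epenthetic vowel.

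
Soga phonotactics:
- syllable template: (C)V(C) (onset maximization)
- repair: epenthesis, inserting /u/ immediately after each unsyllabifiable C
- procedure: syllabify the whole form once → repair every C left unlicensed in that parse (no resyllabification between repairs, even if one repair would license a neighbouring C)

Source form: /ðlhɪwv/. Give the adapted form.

ðuluhɪwvu

The consonants /ð/, /l/, /v/ cannot be parsed into a legal (C)V(C) syllable (at most one coda consonant is licensed; onsets are limited to one consonant).
Epenthesis after each stranded consonant: /ð/ → /ðu/, /l/ → /lu/, /v/ → /vu/.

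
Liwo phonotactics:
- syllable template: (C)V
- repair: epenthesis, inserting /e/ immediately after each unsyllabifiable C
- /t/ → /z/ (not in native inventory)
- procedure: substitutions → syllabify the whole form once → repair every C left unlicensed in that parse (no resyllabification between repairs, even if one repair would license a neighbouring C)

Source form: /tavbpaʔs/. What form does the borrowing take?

zavebepaʔese

Substitution: /t/ → /z/, giving /zavbpaʔs/.
Under (C)V, the unsyllabifiable consonants are /v/, /b/, /ʔ/, /s/ (no codas are permitted; onsets are limited to one consonant).
Inserting the epenthetic vowel yields /v/ → /ve/, /b/ → /be/, /ʔ/ → /ʔe/, /s/ → /se/.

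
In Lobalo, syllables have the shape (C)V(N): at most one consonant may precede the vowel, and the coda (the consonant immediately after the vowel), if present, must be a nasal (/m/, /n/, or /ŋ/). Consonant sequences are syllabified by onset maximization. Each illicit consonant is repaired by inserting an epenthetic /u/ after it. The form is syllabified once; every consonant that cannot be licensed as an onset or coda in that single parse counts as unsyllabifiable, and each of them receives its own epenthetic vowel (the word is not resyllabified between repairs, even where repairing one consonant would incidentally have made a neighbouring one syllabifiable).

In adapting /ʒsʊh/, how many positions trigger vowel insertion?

The unsyllabifiable consonants are /ʒ/, /h/; each receives one epenthetic vowel.

2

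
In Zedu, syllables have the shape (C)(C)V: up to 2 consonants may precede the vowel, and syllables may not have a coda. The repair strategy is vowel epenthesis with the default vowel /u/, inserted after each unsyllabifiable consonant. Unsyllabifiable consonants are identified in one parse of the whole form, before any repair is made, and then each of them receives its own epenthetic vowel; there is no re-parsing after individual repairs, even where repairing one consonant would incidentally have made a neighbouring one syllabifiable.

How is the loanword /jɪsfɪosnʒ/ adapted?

Syllabifying with onset maximization leaves /s/, /n/, /ʒ/ stranded (no codas are permitted; onsets may contain at most 2 consonants).
Inserting the epenthetic vowel yields /s/ → /su/, /n/ → /nu/, /ʒ/ → /ʒu/.

jɪsfɪosunuʒu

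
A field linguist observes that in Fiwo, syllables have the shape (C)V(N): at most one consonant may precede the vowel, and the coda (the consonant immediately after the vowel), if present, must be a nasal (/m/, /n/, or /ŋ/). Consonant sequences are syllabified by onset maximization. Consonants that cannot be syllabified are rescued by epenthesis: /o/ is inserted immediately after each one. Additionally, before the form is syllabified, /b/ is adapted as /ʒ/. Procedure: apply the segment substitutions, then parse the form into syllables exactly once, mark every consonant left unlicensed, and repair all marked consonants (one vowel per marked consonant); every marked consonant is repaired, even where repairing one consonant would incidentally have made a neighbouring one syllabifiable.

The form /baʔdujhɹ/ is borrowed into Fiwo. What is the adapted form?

ʒaʔodujohoɹo

Substitution: /b/ → /ʒ/, giving /ʒaʔdujhɹ/.
The consonants /ʔ/, /j/, /h/, /ɹ/ cannot be parsed into a legal (C)V(N) syllable (only a nasal (/m/, /n/, or /ŋ/) is licensed in coda position; onsets are limited to one consonant).
Each unlicensed consonant becomes the onset of a new syllable: /ʔ/ → /ʔo/, /j/ → /jo/, /h/ → /ho/, /ɹ/ → /ɹo/.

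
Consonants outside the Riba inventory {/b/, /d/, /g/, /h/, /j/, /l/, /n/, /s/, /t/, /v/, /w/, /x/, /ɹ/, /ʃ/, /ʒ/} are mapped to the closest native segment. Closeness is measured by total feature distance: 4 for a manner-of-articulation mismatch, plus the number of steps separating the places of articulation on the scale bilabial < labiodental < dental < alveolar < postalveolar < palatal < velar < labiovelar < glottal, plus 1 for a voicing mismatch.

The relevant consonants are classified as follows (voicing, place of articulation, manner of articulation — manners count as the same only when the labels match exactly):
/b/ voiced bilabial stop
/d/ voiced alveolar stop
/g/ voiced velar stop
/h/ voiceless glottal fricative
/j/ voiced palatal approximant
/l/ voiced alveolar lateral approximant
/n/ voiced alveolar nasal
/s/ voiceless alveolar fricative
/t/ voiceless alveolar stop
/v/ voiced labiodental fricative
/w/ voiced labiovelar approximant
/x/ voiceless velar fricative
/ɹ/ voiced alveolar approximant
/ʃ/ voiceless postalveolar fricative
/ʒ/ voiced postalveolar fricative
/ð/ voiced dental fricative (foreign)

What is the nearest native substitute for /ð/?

/v/ is closest: same manner (fricative), place distance 1 (dental→labiodental), same voicing; total 1. Next closest is /s/ at distance 2.

v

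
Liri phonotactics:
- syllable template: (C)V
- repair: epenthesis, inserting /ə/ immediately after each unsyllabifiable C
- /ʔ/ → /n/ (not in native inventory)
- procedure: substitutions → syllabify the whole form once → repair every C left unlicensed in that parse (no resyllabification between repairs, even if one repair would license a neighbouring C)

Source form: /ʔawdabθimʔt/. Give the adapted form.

Substitution: /ʔ/ → /n/, giving /nawdabθimnt/.
Syllabifying with onset maximization leaves /w/, /b/, /m/, /n/, /t/ stranded (no codas are permitted; onsets are limited to one consonant).
Each unlicensed consonant becomes the onset of a new syllable: /w/ → /wə/, /b/ → /bə/, /m/ → /mə/, /n/ → /nə/, /t/ → /tə/.

nawədabəθimənətə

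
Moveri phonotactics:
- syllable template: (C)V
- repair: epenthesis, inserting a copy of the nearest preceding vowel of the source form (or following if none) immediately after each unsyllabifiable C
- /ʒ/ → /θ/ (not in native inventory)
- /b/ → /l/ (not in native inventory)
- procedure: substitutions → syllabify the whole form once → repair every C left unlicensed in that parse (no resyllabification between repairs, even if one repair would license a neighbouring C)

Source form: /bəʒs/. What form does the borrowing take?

ləθəsə

Substitution: /b/ → /l/, /ʒ/ → /θ/, giving /ləθs/.
Syllabifying with onset maximization leaves /θ/, /s/ stranded (no codas are permitted; onsets are limited to one consonant).
Epenthesis after each stranded consonant: /θ/ → /θə/, /s/ → /sə/.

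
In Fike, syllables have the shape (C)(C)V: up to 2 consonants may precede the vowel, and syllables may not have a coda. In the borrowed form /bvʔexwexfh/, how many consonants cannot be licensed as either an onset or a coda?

4

Syllabifying with onset maximization leaves /b/, /x/, /f/, /h/ stranded (no codas are permitted; onsets may contain at most 2 consonants).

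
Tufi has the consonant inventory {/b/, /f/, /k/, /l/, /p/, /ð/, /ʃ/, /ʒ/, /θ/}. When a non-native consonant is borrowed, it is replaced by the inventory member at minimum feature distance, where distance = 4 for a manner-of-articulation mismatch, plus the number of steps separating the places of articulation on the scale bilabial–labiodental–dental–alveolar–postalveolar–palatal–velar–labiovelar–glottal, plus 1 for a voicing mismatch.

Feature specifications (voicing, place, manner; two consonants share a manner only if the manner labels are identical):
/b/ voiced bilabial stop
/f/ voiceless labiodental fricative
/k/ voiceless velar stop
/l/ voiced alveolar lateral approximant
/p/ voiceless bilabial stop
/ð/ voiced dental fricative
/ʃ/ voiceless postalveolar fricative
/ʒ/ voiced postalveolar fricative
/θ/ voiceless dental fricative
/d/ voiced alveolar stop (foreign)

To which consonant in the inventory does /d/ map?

b

/b/ is closest: same manner (stop), place distance 3 (alveolar→bilabial), same voicing; total 3. Next closest is /k/ at distance 4.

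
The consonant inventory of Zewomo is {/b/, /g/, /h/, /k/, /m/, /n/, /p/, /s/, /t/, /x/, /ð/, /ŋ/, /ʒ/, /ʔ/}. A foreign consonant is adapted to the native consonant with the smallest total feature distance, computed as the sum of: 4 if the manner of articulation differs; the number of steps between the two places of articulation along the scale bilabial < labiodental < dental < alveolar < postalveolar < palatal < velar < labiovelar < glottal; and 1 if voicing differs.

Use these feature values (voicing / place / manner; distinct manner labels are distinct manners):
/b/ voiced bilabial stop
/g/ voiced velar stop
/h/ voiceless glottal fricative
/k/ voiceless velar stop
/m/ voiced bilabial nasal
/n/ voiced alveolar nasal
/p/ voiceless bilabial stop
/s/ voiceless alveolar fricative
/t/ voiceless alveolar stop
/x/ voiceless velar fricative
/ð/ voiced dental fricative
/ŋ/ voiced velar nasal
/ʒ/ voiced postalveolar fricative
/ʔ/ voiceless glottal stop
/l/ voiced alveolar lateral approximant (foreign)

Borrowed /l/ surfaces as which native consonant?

n

/n/ is closest: manner differs (lateral approximant→nasal, +4), place distance 0 (alveolar→alveolar), same voicing; total 4. Next closest is /s/ at distance 5.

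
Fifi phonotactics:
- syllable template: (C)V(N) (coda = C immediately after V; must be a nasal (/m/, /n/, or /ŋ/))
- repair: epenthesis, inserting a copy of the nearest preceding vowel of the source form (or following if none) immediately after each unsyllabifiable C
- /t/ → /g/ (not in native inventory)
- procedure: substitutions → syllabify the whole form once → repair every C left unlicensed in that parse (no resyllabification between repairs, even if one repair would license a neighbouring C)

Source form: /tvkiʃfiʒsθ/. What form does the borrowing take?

givikiʃifiʒisiθi

Substitution: /t/ → /g/, giving /gvkiʃfiʒsθ/.
Syllabifying with onset maximization leaves /g/, /v/, /ʃ/, /ʒ/, /s/, /θ/ stranded (only a nasal (/m/, /n/, or /ŋ/) is licensed in coda position; onsets are limited to one consonant).
Inserting the epenthetic vowel yields /g/ → /gi/, /v/ → /vi/, /ʃ/ → /ʃi/, /ʒ/ → /ʒi/, /s/ → /si/, /θ/ → /θi/.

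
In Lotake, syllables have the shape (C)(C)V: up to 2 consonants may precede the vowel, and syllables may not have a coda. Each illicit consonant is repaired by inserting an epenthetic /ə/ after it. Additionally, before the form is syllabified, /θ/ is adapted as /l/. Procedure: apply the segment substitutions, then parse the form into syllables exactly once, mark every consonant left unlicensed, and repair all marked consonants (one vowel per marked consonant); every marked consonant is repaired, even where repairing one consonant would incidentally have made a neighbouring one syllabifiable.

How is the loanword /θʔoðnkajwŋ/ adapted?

lʔoðənkajəwəŋə

Substitution: /θ/ → /l/, giving /lʔoðnkajwŋ/.
Syllabifying with onset maximization leaves /ð/, /j/, /w/, /ŋ/ stranded (no codas are permitted; onsets may contain at most 2 consonants).
Epenthesis after each stranded consonant: /ð/ → /ðə/, /j/ → /jə/, /w/ → /wə/, /ŋ/ → /ŋə/.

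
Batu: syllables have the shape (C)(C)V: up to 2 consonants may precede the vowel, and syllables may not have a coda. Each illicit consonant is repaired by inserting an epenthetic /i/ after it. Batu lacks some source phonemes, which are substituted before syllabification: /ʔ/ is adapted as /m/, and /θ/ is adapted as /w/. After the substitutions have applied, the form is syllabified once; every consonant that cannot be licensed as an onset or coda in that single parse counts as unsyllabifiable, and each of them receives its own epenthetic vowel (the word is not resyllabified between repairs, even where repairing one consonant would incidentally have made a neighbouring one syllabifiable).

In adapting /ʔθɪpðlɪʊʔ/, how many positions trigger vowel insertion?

2

After substitution the input is /mwɪpðlɪʊm/.
The unsyllabifiable consonants are /p/, /m/; each receives one epenthetic vowel.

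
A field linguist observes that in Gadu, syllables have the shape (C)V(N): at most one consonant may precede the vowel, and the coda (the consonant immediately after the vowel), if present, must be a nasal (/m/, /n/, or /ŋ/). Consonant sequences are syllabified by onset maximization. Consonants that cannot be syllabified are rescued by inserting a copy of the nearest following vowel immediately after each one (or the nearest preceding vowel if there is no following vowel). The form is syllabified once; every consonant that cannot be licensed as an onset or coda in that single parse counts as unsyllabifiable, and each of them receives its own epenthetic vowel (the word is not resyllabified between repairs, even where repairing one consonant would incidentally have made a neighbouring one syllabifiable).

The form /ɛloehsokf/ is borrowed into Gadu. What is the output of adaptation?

Under (C)V(N), the unsyllabifiable consonants are /h/, /k/, /f/ (only a nasal (/m/, /n/, or /ŋ/) is licensed in coda position; onsets are limited to one consonant).
Epenthesis after each stranded consonant: /h/ → /ho/, /k/ → /ko/, /f/ → /fo/.

ɛloehosokofo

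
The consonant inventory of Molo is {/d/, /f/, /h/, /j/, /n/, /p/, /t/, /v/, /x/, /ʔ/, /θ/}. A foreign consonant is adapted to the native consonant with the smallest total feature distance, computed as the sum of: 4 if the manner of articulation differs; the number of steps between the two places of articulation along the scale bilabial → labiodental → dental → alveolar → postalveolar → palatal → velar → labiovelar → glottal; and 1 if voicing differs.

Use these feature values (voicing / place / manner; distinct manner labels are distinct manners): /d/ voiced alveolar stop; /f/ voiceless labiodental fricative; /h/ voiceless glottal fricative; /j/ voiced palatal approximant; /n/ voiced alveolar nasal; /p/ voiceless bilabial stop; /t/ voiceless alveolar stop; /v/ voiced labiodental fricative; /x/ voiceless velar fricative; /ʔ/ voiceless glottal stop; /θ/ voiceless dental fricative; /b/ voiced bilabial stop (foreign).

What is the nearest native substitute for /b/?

/p/ is closest: same manner (stop), place distance 0 (bilabial→bilabial), voicing differs (+1); total 1. Next closest is /d/ at distance 3.

p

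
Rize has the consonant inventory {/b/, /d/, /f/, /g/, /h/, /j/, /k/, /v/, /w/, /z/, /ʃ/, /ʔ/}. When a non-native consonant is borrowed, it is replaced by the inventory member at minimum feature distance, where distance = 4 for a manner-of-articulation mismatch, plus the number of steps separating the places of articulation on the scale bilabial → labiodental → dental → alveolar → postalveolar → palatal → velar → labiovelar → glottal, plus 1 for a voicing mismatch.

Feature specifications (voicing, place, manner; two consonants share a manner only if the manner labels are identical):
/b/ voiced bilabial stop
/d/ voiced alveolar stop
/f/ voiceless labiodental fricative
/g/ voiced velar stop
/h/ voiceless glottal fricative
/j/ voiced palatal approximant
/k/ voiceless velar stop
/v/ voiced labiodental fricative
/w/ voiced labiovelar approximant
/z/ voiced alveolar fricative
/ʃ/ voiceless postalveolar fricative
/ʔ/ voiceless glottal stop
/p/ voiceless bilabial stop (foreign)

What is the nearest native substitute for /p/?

b

/b/ is closest: same manner (stop), place distance 0 (bilabial→bilabial), voicing differs (+1); total 1. Next closest is /d/ at distance 4.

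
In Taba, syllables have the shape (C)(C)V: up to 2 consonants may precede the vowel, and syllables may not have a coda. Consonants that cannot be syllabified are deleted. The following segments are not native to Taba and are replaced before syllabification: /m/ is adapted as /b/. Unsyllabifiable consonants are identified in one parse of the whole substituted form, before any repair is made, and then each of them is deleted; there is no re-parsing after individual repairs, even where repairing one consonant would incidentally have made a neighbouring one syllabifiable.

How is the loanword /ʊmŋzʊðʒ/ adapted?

Substitution: /m/ → /b/, giving /ʊbŋzʊðʒ/.
The consonants /b/, /ð/, /ʒ/ cannot be parsed into a legal (C)(C)V syllable (no codas are permitted; onsets may contain at most 2 consonants).
Deleting the stranded consonants removes /b/, /ð/, /ʒ/.

ʊŋzʊ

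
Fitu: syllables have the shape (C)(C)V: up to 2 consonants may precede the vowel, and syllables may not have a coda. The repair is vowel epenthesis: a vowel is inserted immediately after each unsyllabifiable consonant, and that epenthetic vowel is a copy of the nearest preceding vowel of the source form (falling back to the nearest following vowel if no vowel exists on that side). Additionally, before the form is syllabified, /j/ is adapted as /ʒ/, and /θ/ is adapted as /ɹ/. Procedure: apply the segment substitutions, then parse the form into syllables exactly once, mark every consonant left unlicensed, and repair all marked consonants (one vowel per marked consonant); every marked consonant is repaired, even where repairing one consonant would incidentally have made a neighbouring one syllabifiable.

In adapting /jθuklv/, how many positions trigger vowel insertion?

After substitution the input is /ʒɹuklv/.
The unsyllabifiable consonants are /k/, /l/, /v/; each receives one epenthetic vowel.

3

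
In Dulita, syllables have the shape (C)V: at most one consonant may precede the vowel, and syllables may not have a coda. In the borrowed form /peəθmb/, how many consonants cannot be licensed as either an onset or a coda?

3

Under (C)V, the unsyllabifiable consonants are /θ/, /m/, /b/ (no codas are permitted; onsets are limited to one consonant).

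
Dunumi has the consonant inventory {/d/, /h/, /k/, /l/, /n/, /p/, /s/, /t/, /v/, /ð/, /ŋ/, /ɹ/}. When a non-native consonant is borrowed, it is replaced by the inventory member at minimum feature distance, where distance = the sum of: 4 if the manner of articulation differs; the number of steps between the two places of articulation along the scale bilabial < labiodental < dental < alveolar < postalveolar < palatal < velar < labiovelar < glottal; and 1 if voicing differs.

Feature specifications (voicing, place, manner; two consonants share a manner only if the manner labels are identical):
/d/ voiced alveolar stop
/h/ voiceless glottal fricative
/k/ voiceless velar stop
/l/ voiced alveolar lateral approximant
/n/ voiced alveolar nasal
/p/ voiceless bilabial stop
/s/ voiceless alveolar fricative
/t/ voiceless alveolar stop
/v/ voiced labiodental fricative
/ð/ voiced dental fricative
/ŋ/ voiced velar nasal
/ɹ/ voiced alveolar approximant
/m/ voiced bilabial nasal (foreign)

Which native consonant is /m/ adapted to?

/n/ is closest: same manner (nasal), place distance 3 (bilabial→alveolar), same voicing; total 3. Next closest is /p/ at distance 5.

n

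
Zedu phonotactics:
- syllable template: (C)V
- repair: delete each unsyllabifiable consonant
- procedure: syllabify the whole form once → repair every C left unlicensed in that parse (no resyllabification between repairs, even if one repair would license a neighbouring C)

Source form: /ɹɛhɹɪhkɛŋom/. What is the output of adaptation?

Under (C)V, the unsyllabifiable consonants are /h/, /h/, /m/ (no codas are permitted; onsets are limited to one consonant).
Each unlicensed consonant is deleted: /h/, /h/, /m/.

ɹɛɹɪkɛŋo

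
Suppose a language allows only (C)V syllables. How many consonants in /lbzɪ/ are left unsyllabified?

Syllabifying with onset maximization leaves /l/, /b/ stranded (no codas are permitted; onsets are limited to one consonant).

2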